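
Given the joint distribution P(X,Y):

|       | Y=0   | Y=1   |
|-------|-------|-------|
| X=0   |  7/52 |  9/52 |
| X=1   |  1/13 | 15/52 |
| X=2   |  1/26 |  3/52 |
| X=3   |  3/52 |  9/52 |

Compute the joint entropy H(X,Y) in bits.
2.7231 bits

H(X,Y) = -Σ_{x,y} P(x,y) log₂ P(x,y). Per-cell terms -P(x,y)·log₂P(x,y):
  X=0: 0.3895, 0.4380
  X=1: 0.2846, 0.5174
  X=2: 0.1808, 0.2374
  X=3: 0.2374, 0.4380
Sum of the 8 terms: H(X,Y) = 2.7231 bits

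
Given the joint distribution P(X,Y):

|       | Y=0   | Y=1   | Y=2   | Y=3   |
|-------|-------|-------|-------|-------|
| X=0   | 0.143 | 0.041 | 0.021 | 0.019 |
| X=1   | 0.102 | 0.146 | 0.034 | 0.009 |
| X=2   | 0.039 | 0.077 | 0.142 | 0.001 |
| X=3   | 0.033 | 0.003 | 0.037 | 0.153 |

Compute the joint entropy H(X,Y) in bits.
3.4392 bits

H(X,Y) = -Σ_{x,y} P(x,y) log₂ P(x,y). Per-cell terms -P(x,y)·log₂P(x,y):
  X=0: 0.40125, 0.18894, 0.11704, 0.10864
  X=1: 0.33592, 0.40529, 0.16586, 0.06116
  X=2: 0.18253, 0.28482, 0.39988, 0.00997
  X=3: 0.16241, 0.02514, 0.17598, 0.41438
Sum of the 16 terms: H(X,Y) = 3.4392 bits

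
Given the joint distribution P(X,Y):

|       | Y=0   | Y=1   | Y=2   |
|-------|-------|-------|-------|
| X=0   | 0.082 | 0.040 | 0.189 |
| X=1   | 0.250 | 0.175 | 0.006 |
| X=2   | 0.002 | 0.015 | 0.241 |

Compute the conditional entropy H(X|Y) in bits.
0.9856 bits

H(X|Y) = H(X,Y) - H(Y)

H(X,Y) = -Σ_{x,y} P(x,y) log₂ P(x,y). Per-cell terms -P(x,y)·log₂P(x,y):
  X=0: 0.29588, 0.18575, 0.45427
  X=1: 0.50000, 0.44005, 0.04428
  X=2: 0.01793, 0.09088, 0.49475
Sum of the 9 terms: H(X,Y) = 2.5238 bits

Marginal of Y (column sums):
  P(Y=0) = 0.082 + 0.250 + 0.002 = 0.334
  P(Y=1) = 0.040 + 0.175 + 0.015 = 0.230
  P(Y=2) = 0.189 + 0.006 + 0.241 = 0.436
H(Y) = -[0.334·log₂(0.334) + 0.230·log₂(0.230) + 0.436·log₂(0.436)]
  = 0.52841 + 0.48767 + 0.52215 = 1.5382 bits

H(X|Y) = H(X,Y) - H(Y) = 2.5238 - 1.5382 = 0.9856 bits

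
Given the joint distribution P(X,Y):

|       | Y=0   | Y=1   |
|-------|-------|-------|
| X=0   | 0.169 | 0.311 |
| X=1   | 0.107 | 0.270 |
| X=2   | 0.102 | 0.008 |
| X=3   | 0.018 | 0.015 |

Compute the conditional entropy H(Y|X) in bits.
0.8479 bits

H(Y|X) = H(X,Y) - H(X)

H(X,Y) = -Σ_{x,y} P(x,y) log₂ P(x,y). Per-cell terms -P(x,y)·log₂P(x,y):
  X=0: 0.433469, 0.524039
  X=1: 0.345002, 0.510022
  X=2: 0.335923, 0.055726
  X=3: 0.104325, 0.090883
Sum of the 8 terms: H(X,Y) = 2.399389 bits

Marginal of X (row sums):
  P(X=0) = 0.169 + 0.311 = 0.480
  P(X=1) = 0.107 + 0.270 = 0.377
  P(X=2) = 0.102 + 0.008 = 0.110
  P(X=3) = 0.018 + 0.015 = 0.033
H(X) = -[0.480·log₂(0.480) + 0.377·log₂(0.377) + 0.110·log₂(0.110) + 0.033·log₂(0.033)]
  = 0.508269 + 0.530576 + 0.350287 + 0.162406 = 1.551538 bits

H(Y|X) = H(X,Y) - H(X) = 2.399389 - 1.551538 = 0.8479 bits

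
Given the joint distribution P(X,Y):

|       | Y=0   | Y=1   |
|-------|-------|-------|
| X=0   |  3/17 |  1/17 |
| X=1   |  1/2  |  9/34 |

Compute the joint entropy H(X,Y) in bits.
1.6896 bits

H(X,Y) = -Σ_{x,y} P(x,y) log₂ P(x,y). Per-cell terms -P(x,y)·log₂P(x,y):
  X=0: 0.4416, 0.2404
  X=1: 0.5000, 0.5076
Sum of the 4 terms: H(X,Y) = 1.6896 bits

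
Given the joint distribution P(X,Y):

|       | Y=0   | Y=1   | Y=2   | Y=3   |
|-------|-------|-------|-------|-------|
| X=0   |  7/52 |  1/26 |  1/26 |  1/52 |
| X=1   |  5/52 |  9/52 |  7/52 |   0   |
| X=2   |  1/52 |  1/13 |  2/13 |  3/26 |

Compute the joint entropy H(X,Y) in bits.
3.1821 bits

H(X,Y) = -Σ_{x,y} P(x,y) log₂ P(x,y). Per-cell terms -P(x,y)·log₂P(x,y):
  X=0: 0.38945, 0.18079, 0.18079, 0.10962
  X=1: 0.32486, 0.43797, 0.38945, 0.00000
  X=2: 0.10962, 0.28465, 0.41545, 0.35948
  (cells with P = 0 contribute 0)
Sum of the 12 terms: H(X,Y) = 3.1821 bits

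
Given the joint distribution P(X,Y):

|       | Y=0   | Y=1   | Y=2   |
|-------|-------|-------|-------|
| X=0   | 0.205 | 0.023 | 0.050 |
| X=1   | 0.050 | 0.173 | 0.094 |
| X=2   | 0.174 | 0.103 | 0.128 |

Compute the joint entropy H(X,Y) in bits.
2.9410 bits

H(X,Y) = -Σ_{x,y} P(x,y) log₂ P(x,y). Per-cell terms -P(x,y)·log₂P(x,y):
  X=0: 0.46869, 0.12517, 0.21610
  X=1: 0.21610, 0.43789, 0.32065
  X=2: 0.43897, 0.33777, 0.37962
Sum of the 9 terms: H(X,Y) = 2.9410 bits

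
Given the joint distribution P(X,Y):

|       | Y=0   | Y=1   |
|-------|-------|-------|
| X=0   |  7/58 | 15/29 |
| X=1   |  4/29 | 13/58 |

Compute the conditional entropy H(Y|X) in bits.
0.7935 bits

H(Y|X) = H(X,Y) - H(X)

H(X,Y) = -Σ_{x,y} P(x,y) log₂ P(x,y). Per-cell terms -P(x,y)·log₂P(x,y):
  X=0: 0.3682, 0.4919
  X=1: 0.3942, 0.4836
Sum of the 4 terms: H(X,Y) = 1.7379 bits

Marginal of X (row sums):
  P(X=0) = 7/58 + 15/29 = 37/58
  P(X=1) = 4/29 + 13/58 = 21/58
H(X) = -[(37/58)·log₂(37/58) + (21/58)·log₂(21/58)]
  = 0.4137 + 0.5307 = 0.9444 bits

H(Y|X) = H(X,Y) - H(X) = 1.7379 - 0.9444 = 0.7935 bits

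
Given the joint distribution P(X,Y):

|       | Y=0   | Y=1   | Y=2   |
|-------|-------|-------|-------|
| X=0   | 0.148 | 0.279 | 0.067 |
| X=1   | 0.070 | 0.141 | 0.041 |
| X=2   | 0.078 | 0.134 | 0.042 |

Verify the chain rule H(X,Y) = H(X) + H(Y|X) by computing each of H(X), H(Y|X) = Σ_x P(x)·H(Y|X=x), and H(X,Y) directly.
H(X) = 1.5059 bits, H(Y|X) = 1.4009 bits, H(X,Y) = 2.9067 bits

Marginal of X (row sums):
  P(X=0) = 0.148 + 0.279 + 0.067 = 0.494
  P(X=1) = 0.070 + 0.141 + 0.041 = 0.252
  P(X=2) = 0.078 + 0.134 + 0.042 = 0.254
H(X) = -[0.494·log₂(0.494) + 0.252·log₂(0.252) + 0.254·log₂(0.254)]
  = 0.502604 + 0.501103 + 0.502183 = 1.5059 bits

H(Y|X) = Σ_x P(x)·H(Y|X=x):
  X=0: P(X=0) = 0.494, P(Y|X=0) = (74/247, 279/494, 67/494) → H(Y|X=0) = 1.377402
  X=1: P(X=1) = 0.252, P(Y|X=1) = (5/18, 47/84, 41/252) → H(Y|X=1) = 1.408287
  X=2: P(X=2) = 0.254, P(Y|X=2) = (39/127, 67/127, 21/127) → H(Y|X=2) = 1.439099
H(Y|X) = 0.494·1.377402 + 0.252·1.408287 + 0.254·1.439099 = 1.4009 bits

H(X,Y) = -Σ_{x,y} P(x,y) log₂ P(x,y). Per-cell terms -P(x,y)·log₂P(x,y):
  X=0: 0.407937, 0.513824, 0.261280
  X=1: 0.268555, 0.398499, 0.188938
  X=2: 0.287070, 0.388559, 0.192086
Sum of the 9 terms: H(X,Y) = 2.9067 bits

Chain rule check:
  H(X) + H(Y|X) = 1.5059 + 1.4009 = 2.9068 bits
  H(X,Y) = 2.9067 bits
✓ Chain rule verified (Δ = 0.0001 is 4-dp rounding noise: each of the three values was rounded independently).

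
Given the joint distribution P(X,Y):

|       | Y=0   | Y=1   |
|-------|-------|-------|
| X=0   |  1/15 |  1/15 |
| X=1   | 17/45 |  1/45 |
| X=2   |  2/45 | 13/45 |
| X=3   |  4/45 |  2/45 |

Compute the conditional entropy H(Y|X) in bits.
0.5684 bits

H(Y|X) = H(X,Y) - H(X)

H(X,Y) = -Σ_{x,y} P(x,y) log₂ P(x,y). Per-cell terms -P(x,y)·log₂P(x,y):
  X=0: 0.26046, 0.26046
  X=1: 0.53055, 0.12204
  X=2: 0.19964, 0.51752
  X=3: 0.31039, 0.19964
Sum of the 8 terms: H(X,Y) = 2.4007 bits

Marginal of X (row sums):
  P(X=0) = 1/15 + 1/15 = 2/15
  P(X=1) = 17/45 + 1/45 = 2/5
  P(X=2) = 2/45 + 13/45 = 1/3
  P(X=3) = 4/45 + 2/45 = 2/15
H(X) = -[(2/15)·log₂(2/15) + (2/5)·log₂(2/5) + (1/3)·log₂(1/3) + (2/15)·log₂(2/15)]
  = 0.38759 + 0.52877 + 0.52832 + 0.38759 = 1.8323 bits

H(Y|X) = H(X,Y) - H(X) = 2.4007 - 1.8323 = 0.5684 bits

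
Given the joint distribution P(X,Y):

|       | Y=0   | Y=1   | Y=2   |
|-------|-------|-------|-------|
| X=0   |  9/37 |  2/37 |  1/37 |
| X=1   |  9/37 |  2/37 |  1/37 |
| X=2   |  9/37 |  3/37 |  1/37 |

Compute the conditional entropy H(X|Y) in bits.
1.5796 bits

H(X|Y) = H(X,Y) - H(Y)

H(X,Y) = -Σ_{x,y} P(x,y) log₂ P(x,y). Per-cell terms -P(x,y)·log₂P(x,y):
  X=0: 0.4961015, 0.2275380, 0.1407960
  X=1: 0.4961015, 0.2275380, 0.1407960
  X=2: 0.4961015, 0.2938776, 0.1407960
Sum of the 9 terms: H(X,Y) = 2.659646 bits

Marginal of Y (column sums):
  P(Y=0) = 9/37 + 9/37 + 9/37 = 27/37
  P(Y=1) = 2/37 + 2/37 + 3/37 = 7/37
  P(Y=2) = 1/37 + 1/37 + 1/37 = 3/37
H(Y) = -[(27/37)·log₂(27/37) + (7/37)·log₂(7/37) + (3/37)·log₂(3/37)]
  = 0.3317102 + 0.4544511 + 0.2938776 = 1.080039 bits

H(X|Y) = H(X,Y) - H(Y) = 2.659646 - 1.080039 = 1.5796 bits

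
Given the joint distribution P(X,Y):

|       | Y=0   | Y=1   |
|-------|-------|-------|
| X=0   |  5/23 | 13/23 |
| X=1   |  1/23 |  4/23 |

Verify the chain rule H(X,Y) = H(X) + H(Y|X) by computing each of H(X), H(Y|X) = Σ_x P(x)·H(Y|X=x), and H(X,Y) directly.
H(X) = 0.7554 bits, H(Y|X) = 0.8240 bits, H(X,Y) = 1.5794 bits

Marginal of X (row sums):
  P(X=0) = 5/23 + 13/23 = 18/23
  P(X=1) = 1/23 + 4/23 = 5/23
H(X) = -[(18/23)·log₂(18/23) + (5/23)·log₂(5/23)]
  = 0.2768 + 0.4786 = 0.7554 bits

H(Y|X) = Σ_x P(x)·H(Y|X=x):
  X=0: P(X=0) = 18/23, P(Y|X=0) = (5/18, 13/18) → H(Y|X=0) = 0.8524
  X=1: P(X=1) = 5/23, P(Y|X=1) = (1/5, 4/5) → H(Y|X=1) = 0.7219
H(Y|X) = (18/23)·0.8524 + (5/23)·0.7219 = 0.8240 bits

H(X,Y) = -Σ_{x,y} P(x,y) log₂ P(x,y). Per-cell terms -P(x,y)·log₂P(x,y):
  X=0: 0.4786, 0.4652
  X=1: 0.1967, 0.4389
Sum of the 4 terms: H(X,Y) = 1.5794 bits

Chain rule check:
  H(X) + H(Y|X) = 0.7554 + 0.8240 = 1.5794 bits
  H(X,Y) = 1.5794 bits
✓ Chain rule verified.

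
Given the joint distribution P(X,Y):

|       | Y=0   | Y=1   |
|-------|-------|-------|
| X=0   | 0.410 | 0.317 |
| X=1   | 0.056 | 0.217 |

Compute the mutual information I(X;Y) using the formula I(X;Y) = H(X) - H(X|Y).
0.0784 bits

I(X;Y) = H(X) - H(X|Y)

Marginal of X (row sums):
  P(X=0) = 0.410 + 0.317 = 0.727
  P(X=1) = 0.056 + 0.217 = 0.273
H(X) = -[0.727·log₂(0.727) + 0.273·log₂(0.273)]
  = 0.33440 + 0.51134 = 0.8457 bits

Marginal of Y (column sums):
  P(Y=0) = 0.410 + 0.056 = 0.466
  P(Y=1) = 0.317 + 0.217 = 0.534
H(X|Y) = Σ_y P(y)·H(X|Y=y):
  Y=0: P(Y=0) = 0.466, P(X|Y=0) = (205/233, 28/233) → H(X|Y=0) = 0.52985
  Y=1: P(Y=1) = 0.534, P(X|Y=1) = (317/534, 217/534) → H(X|Y=1) = 0.97455
H(X|Y) = 0.466·0.52985 + 0.534·0.97455 = 0.7673 bits

I(X;Y) = H(X) - H(X|Y) = 0.8457 - 0.7673 = 0.0784 bits

Cross-check via I(X;Y) = H(X) + H(Y) - H(X,Y): computing H(Y) from the column sums and H(X,Y) from the 4 cells in the same way gives H(Y) = 0.9967 bits and H(X,Y) = 1.7640 bits, so
I(X;Y) = 0.8457 + 0.9967 - 1.7640 = 0.0784 bits ✓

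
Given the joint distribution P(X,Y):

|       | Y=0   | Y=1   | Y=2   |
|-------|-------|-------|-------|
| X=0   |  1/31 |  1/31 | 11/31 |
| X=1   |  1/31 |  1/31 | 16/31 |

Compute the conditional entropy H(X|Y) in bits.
0.9783 bits

H(X|Y) = H(X,Y) - H(Y)

H(X,Y) = -Σ_{x,y} P(x,y) log₂ P(x,y). Per-cell terms -P(x,y)·log₂P(x,y):
  X=0: 0.1598, 0.1598, 0.5304
  X=1: 0.1598, 0.1598, 0.4925
Sum of the 6 terms: H(X,Y) = 1.6621 bits

Marginal of Y (column sums):
  P(Y=0) = 1/31 + 1/31 = 2/31
  P(Y=1) = 1/31 + 1/31 = 2/31
  P(Y=2) = 11/31 + 16/31 = 27/31
H(Y) = -[(2/31)·log₂(2/31) + (2/31)·log₂(2/31) + (27/31)·log₂(27/31)]
  = 0.2551 + 0.2551 + 0.1736 = 0.6838 bits

H(X|Y) = H(X,Y) - H(Y) = 1.6621 - 0.6838 = 0.9783 bits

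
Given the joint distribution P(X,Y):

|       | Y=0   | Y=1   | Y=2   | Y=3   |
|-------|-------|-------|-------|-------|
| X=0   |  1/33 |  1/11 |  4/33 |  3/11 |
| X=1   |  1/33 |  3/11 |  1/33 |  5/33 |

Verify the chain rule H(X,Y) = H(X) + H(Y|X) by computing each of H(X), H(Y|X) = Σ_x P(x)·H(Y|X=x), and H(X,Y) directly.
H(X) = 0.9993 bits, H(Y|X) = 1.5777 bits, H(X,Y) = 2.5770 bits

Marginal of X (row sums):
  P(X=0) = 1/33 + 1/11 + 4/33 + 3/11 = 17/33
  P(X=1) = 1/33 + 3/11 + 1/33 + 5/33 = 16/33
H(X) = -[(17/33)·log₂(17/33) + (16/33)·log₂(16/33)]
  = 0.49296 + 0.50637 = 0.9993 bits

H(Y|X) = Σ_x P(x)·H(Y|X=x):
  X=0: P(X=0) = 17/33, P(Y|X=0) = (1/17, 3/17, 4/17, 9/17) → H(Y|X=0) = 1.65898
  X=1: P(X=1) = 16/33, P(Y|X=1) = (1/16, 9/16, 1/16, 5/16) → H(Y|X=1) = 1.49131
H(Y|X) = (17/33)·1.65898 + (16/33)·1.49131 = 1.5777 bits

H(X,Y) = -Σ_{x,y} P(x,y) log₂ P(x,y). Per-cell terms -P(x,y)·log₂P(x,y):
  X=0: 0.15286, 0.31449, 0.36902, 0.51122
  X=1: 0.15286, 0.51122, 0.15286, 0.41249
Sum of the 8 terms: H(X,Y) = 2.5770 bits

Chain rule check:
  H(X) + H(Y|X) = 0.9993 + 1.5777 = 2.5770 bits
  H(X,Y) = 2.5770 bits
✓ Chain rule verified.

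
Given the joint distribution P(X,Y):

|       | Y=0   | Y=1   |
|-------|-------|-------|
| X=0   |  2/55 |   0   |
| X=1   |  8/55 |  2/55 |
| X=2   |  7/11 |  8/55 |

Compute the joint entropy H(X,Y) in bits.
1.5718 bits

H(X,Y) = -Σ_{x,y} P(x,y) log₂ P(x,y). Per-cell terms -P(x,y)·log₂P(x,y):
  X=0: 0.17387, 0.00000
  X=1: 0.40456, 0.17387
  X=2: 0.41496, 0.40456
  (cells with P = 0 contribute 0)
Sum of the 6 terms: H(X,Y) = 1.5718 bits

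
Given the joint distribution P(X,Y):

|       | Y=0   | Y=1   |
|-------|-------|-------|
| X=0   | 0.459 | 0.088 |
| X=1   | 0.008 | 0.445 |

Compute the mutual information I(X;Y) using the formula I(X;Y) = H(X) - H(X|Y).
0.5907 bits

I(X;Y) = H(X) - H(X|Y)

Marginal of X (row sums):
  P(X=0) = 0.459 + 0.088 = 0.547
  P(X=1) = 0.008 + 0.445 = 0.453
H(X) = -[0.547·log₂(0.547) + 0.453·log₂(0.453)]
  = 0.4761 + 0.5175 = 0.9936 bits

Marginal of Y (column sums):
  P(Y=0) = 0.459 + 0.008 = 0.467
  P(Y=1) = 0.088 + 0.445 = 0.533
H(X|Y) = Σ_y P(y)·H(X|Y=y):
  Y=0: P(Y=0) = 0.467, P(X|Y=0) = (459/467, 8/467) → H(X|Y=0) = 0.1250
  Y=1: P(Y=1) = 0.533, P(X|Y=1) = (88/533, 445/533) → H(X|Y=1) = 0.6464
H(X|Y) = 0.467·0.1250 + 0.533·0.6464 = 0.4029 bits

I(X;Y) = H(X) - H(X|Y) = 0.9936 - 0.4029 = 0.5907 bits

Cross-check via I(X;Y) = H(X) + H(Y) - H(X,Y): computing H(Y) from the column sums and H(X,Y) from the 4 cells in the same way gives H(Y) = 0.9969 bits and H(X,Y) = 1.3998 bits, so
I(X;Y) = 0.9936 + 0.9969 - 1.3998 = 0.5907 bits ✓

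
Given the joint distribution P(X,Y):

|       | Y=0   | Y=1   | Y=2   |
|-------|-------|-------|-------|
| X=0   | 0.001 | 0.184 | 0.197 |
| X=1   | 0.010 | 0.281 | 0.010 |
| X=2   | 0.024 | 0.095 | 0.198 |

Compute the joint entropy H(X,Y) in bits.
2.4829 bits

H(X,Y) = -Σ_{x,y} P(x,y) log₂ P(x,y). Per-cell terms -P(x,y)·log₂P(x,y):
  X=0: 0.00997, 0.44937, 0.46172
  X=1: 0.06644, 0.51461, 0.06644
  X=2: 0.12914, 0.32261, 0.46261
Sum of the 9 terms: H(X,Y) = 2.4829 bits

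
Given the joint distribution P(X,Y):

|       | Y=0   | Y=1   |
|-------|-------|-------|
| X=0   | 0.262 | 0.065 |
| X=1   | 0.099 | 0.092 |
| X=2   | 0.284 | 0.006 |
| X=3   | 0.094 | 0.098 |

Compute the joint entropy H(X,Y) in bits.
2.6187 bits

H(X,Y) = -Σ_{x,y} P(x,y) log₂ P(x,y). Per-cell terms -P(x,y)·log₂P(x,y):
  X=0: 0.50628, 0.25632
  X=1: 0.33031, 0.31668
  X=2: 0.51575, 0.04428
  X=3: 0.32065, 0.32841
Sum of the 8 terms: H(X,Y) = 2.6187 bits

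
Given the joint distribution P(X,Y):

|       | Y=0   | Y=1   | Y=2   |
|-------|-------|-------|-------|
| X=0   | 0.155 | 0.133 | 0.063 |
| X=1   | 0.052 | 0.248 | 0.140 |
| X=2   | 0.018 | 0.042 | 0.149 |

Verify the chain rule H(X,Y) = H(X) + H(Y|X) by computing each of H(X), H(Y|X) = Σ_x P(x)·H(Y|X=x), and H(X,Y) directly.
H(X) = 1.5233 bits, H(Y|X) = 1.3554 bits, H(X,Y) = 2.8787 bits

Marginal of X (row sums):
  P(X=0) = 0.155 + 0.133 + 0.063 = 0.351
  P(X=1) = 0.052 + 0.248 + 0.140 = 0.440
  P(X=2) = 0.018 + 0.042 + 0.149 = 0.209
H(X) = -[0.351·log₂(0.351) + 0.440·log₂(0.440) + 0.209·log₂(0.209)]
  = 0.5302 + 0.5211 + 0.4720 = 1.5233 bits

H(Y|X) = Σ_x P(x)·H(Y|X=x):
  X=0: P(X=0) = 0.351, P(Y|X=0) = (155/351, 133/351, 7/39) → H(Y|X=0) = 1.4960
  X=1: P(X=1) = 0.440, P(Y|X=1) = (13/110, 31/55, 7/22) → H(Y|X=1) = 1.3560
  X=2: P(X=2) = 0.209, P(Y|X=2) = (18/209, 42/209, 149/209) → H(Y|X=2) = 1.1179
H(Y|X) = 0.351·1.4960 + 0.440·1.3560 + 0.209·1.1179 = 1.3554 bits

H(X,Y) = -Σ_{x,y} P(x,y) log₂ P(x,y). Per-cell terms -P(x,y)·log₂P(x,y):
  X=0: 0.4169, 0.3871, 0.2513
  X=1: 0.2218, 0.4989, 0.3971
  X=2: 0.1043, 0.1921, 0.4092
Sum of the 9 terms: H(X,Y) = 2.8787 bits

Chain rule check:
  H(X) + H(Y|X) = 1.5233 + 1.3554 = 2.8787 bits
  H(X,Y) = 2.8787 bits
✓ Chain rule verified.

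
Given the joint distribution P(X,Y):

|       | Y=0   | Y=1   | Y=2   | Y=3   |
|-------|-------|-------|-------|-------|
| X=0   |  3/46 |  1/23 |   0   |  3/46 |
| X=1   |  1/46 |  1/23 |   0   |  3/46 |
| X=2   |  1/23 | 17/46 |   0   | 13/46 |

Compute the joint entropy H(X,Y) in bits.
2.5267 bits

H(X,Y) = -Σ_{x,y} P(x,y) log₂ P(x,y). Per-cell terms -P(x,y)·log₂P(x,y):
  X=0: 0.25687, 0.19668, 0.00000, 0.25687
  X=1: 0.12008, 0.19668, 0.00000, 0.25687
  X=2: 0.19668, 0.53073, 0.00000, 0.51523
  (cells with P = 0 contribute 0)
Sum of the 12 terms: H(X,Y) = 2.5267 bits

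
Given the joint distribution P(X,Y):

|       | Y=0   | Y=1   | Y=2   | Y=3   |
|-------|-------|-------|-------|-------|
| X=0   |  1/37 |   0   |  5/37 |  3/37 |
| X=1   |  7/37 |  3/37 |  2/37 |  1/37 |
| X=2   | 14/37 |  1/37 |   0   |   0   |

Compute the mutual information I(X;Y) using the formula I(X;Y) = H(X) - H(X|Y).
0.5358 bits

I(X;Y) = H(X) - H(X|Y)

Marginal of X (row sums):
  P(X=0) = 1/37 + 0 + 5/37 + 3/37 = 9/37
  P(X=1) = 7/37 + 3/37 + 2/37 + 1/37 = 13/37
  P(X=2) = 14/37 + 1/37 + 0 + 0 = 15/37
H(X) = -[(9/37)·log₂(9/37) + (13/37)·log₂(13/37) + (15/37)·log₂(15/37)]
  = 0.496101 + 0.530194 + 0.528066 = 1.554361 bits

Marginal of Y (column sums):
  P(Y=0) = 1/37 + 7/37 + 14/37 = 22/37
  P(Y=1) = 0 + 3/37 + 1/37 = 4/37
  P(Y=2) = 5/37 + 2/37 + 0 = 7/37
  P(Y=3) = 3/37 + 1/37 + 0 = 4/37
H(X|Y) = Σ_y P(y)·H(X|Y=y):
  Y=0: P(Y=0) = 22/37, P(X|Y=0) = (1/22, 7/22, 7/11) → H(X|Y=0) = 1.143320
  Y=1: P(Y=1) = 4/37, P(X|Y=1) = (0, 3/4, 1/4) → H(X|Y=1) = 0.811278
  Y=2: P(Y=2) = 7/37, P(X|Y=2) = (5/7, 2/7, 0) → H(X|Y=2) = 0.863121
  Y=3: P(Y=3) = 4/37, P(X|Y=3) = (3/4, 1/4, 0) → H(X|Y=3) = 0.811278
H(X|Y) = (22/37)·1.143320 + (4/37)·0.811278 + (7/37)·0.863121 + (4/37)·0.811278 = 1.018517 bits

I(X;Y) = H(X) - H(X|Y) = 1.554361 - 1.018517 = 0.5358 bits

Cross-check via I(X;Y) = H(X) + H(Y) - H(X,Y): computing H(Y) from the column sums and H(X,Y) from the 12 cells in the same way gives H(Y) = 1.594346 bits and H(X,Y) = 2.612862 bits, so
I(X;Y) = 1.554361 + 1.594346 - 2.612862 = 0.5358 bits ✓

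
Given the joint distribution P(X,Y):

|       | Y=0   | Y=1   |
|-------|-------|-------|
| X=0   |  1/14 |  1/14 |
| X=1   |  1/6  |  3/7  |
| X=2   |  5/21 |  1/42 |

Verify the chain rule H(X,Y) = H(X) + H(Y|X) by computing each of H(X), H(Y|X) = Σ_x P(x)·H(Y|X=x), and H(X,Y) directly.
H(X) = 1.3528 bits, H(Y|X) = 0.7672 bits, H(X,Y) = 2.1200 bits

Marginal of X (row sums):
  P(X=0) = 1/14 + 1/14 = 1/7
  P(X=1) = 1/6 + 3/7 = 25/42
  P(X=2) = 5/21 + 1/42 = 11/42
H(X) = -[(1/7)·log₂(1/7) + (25/42)·log₂(25/42) + (11/42)·log₂(11/42)]
  = 0.4011 + 0.4455 + 0.5062 = 1.3528 bits

H(Y|X) = Σ_x P(x)·H(Y|X=x):
  X=0: P(X=0) = 1/7, P(Y|X=0) = (1/2, 1/2) → H(Y|X=0) = 1.0000
  X=1: P(X=1) = 25/42, P(Y|X=1) = (7/25, 18/25) → H(Y|X=1) = 0.8555
  X=2: P(X=2) = 11/42, P(Y|X=2) = (10/11, 1/11) → H(Y|X=2) = 0.4395
H(Y|X) = (1/7)·1.0000 + (25/42)·0.8555 + (11/42)·0.4395 = 0.7672 bits

H(X,Y) = -Σ_{x,y} P(x,y) log₂ P(x,y). Per-cell terms -P(x,y)·log₂P(x,y):
  X=0: 0.2720, 0.2720
  X=1: 0.4308, 0.5239
  X=2: 0.4929, 0.1284
Sum of the 6 terms: H(X,Y) = 2.1200 bits

Chain rule check:
  H(X) + H(Y|X) = 1.3528 + 0.7672 = 2.1200 bits
  H(X,Y) = 2.1200 bits
✓ Chain rule verified.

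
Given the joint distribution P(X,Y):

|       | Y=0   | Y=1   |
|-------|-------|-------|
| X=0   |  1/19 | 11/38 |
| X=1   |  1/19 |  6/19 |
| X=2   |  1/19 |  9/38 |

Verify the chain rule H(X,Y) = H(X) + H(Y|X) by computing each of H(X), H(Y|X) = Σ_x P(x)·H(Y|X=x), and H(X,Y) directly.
H(X) = 1.5779 bits, H(Y|X) = 0.6279 bits, H(X,Y) = 2.2058 bits

Marginal of X (row sums):
  P(X=0) = 1/19 + 11/38 = 13/38
  P(X=1) = 1/19 + 6/19 = 7/19
  P(X=2) = 1/19 + 9/38 = 11/38
H(X) = -[(13/38)·log₂(13/38) + (7/19)·log₂(7/19) + (11/38)·log₂(11/38)]
  = 0.52940 + 0.53074 + 0.51772 = 1.5779 bits

H(Y|X) = Σ_x P(x)·H(Y|X=x):
  X=0: P(X=0) = 13/38, P(Y|X=0) = (2/13, 11/13) → H(Y|X=0) = 0.61938
  X=1: P(X=1) = 7/19, P(Y|X=1) = (1/7, 6/7) → H(Y|X=1) = 0.59167
  X=2: P(X=2) = 11/38, P(Y|X=2) = (2/11, 9/11) → H(Y|X=2) = 0.68404
H(Y|X) = (13/38)·0.61938 + (7/19)·0.59167 + (11/38)·0.68404 = 0.6279 bits

H(X,Y) = -Σ_{x,y} P(x,y) log₂ P(x,y). Per-cell terms -P(x,y)·log₂P(x,y):
  X=0: 0.22358, 0.51772
  X=1: 0.22358, 0.52515
  X=2: 0.22358, 0.49216
Sum of the 6 terms: H(X,Y) = 2.2058 bits

Chain rule check:
  H(X) + H(Y|X) = 1.5779 + 0.6279 = 2.2058 bits
  H(X,Y) = 2.2058 bits
✓ Chain rule verified.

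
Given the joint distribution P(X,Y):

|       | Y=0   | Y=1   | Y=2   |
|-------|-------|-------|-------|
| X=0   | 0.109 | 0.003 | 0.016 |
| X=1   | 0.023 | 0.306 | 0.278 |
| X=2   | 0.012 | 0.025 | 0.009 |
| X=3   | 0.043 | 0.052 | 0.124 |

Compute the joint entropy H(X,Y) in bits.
2.6917 bits

H(X,Y) = -Σ_{x,y} P(x,y) log₂ P(x,y). Per-cell terms -P(x,y)·log₂P(x,y):
  X=0: 0.3485, 0.0251, 0.0955
  X=1: 0.1252, 0.5228, 0.5134
  X=2: 0.0766, 0.1330, 0.0612
  X=3: 0.1952, 0.2218, 0.3734
Sum of the 12 terms: H(X,Y) = 2.6917 bits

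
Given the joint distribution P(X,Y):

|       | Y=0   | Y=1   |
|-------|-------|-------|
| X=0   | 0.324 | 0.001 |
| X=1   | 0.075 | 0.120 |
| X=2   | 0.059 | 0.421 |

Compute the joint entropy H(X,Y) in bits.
1.9505 bits

H(X,Y) = -Σ_{x,y} P(x,y) log₂ P(x,y). Per-cell terms -P(x,y)·log₂P(x,y):
  X=0: 0.52680, 0.00997
  X=1: 0.28027, 0.36707
  X=2: 0.24091, 0.52545
Sum of the 6 terms: H(X,Y) = 1.9505 bits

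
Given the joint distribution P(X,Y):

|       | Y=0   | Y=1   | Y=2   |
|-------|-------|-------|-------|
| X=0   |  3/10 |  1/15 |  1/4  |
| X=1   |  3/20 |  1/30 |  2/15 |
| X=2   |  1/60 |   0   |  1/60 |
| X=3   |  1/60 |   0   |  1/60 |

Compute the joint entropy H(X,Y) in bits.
2.6370 bits

H(X,Y) = -Σ_{x,y} P(x,y) log₂ P(x,y). Per-cell terms -P(x,y)·log₂P(x,y):
  X=0: 0.52109, 0.26046, 0.50000
  X=1: 0.41054, 0.16356, 0.38759
  X=2: 0.09845, 0.00000, 0.09845
  X=3: 0.09845, 0.00000, 0.09845
  (cells with P = 0 contribute 0)
Sum of the 12 terms: H(X,Y) = 2.6370 bits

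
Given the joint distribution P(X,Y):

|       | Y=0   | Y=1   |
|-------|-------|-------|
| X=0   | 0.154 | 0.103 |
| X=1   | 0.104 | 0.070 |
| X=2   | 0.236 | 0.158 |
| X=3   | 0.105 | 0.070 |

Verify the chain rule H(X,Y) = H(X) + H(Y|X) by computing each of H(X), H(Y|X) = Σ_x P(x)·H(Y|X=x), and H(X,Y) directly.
H(X) = 1.9122 bits, H(Y|X) = 0.9715 bits, H(X,Y) = 2.8837 bits

Marginal of X (row sums):
  P(X=0) = 0.154 + 0.103 = 0.257
  P(X=1) = 0.104 + 0.070 = 0.174
  P(X=2) = 0.236 + 0.158 = 0.394
  P(X=3) = 0.105 + 0.070 = 0.175
H(X) = -[0.257·log₂(0.257) + 0.174·log₂(0.174) + 0.394·log₂(0.394) + 0.175·log₂(0.175)]
  = 0.503761 + 0.438974 + 0.529431 + 0.440050 = 1.9122 bits

H(Y|X) = Σ_x P(x)·H(Y|X=x):
  X=0: P(X=0) = 0.257, P(Y|X=0) = (154/257, 103/257) → H(Y|X=0) = 0.971404
  X=1: P(X=1) = 0.174, P(Y|X=1) = (52/87, 35/87) → H(Y|X=1) = 0.972279
  X=2: P(X=2) = 0.394, P(Y|X=2) = (118/197, 79/197) → H(Y|X=2) = 0.971541
  X=3: P(X=3) = 0.175, P(Y|X=3) = (3/5, 2/5) → H(Y|X=3) = 0.970951
H(Y|X) = 0.257·0.971404 + 0.174·0.972279 + 0.394·0.971541 + 0.175·0.970951 = 0.9715 bits

H(X,Y) = -Σ_{x,y} P(x,y) log₂ P(x,y). Per-cell terms -P(x,y)·log₂P(x,y):
  X=0: 0.415646, 0.337766
  X=1: 0.339596, 0.268555
  X=2: 0.491621, 0.420597
  X=3: 0.341412, 0.268555
Sum of the 8 terms: H(X,Y) = 2.8837 bits

Chain rule check:
  H(X) + H(Y|X) = 1.9122 + 0.9715 = 2.8837 bits
  H(X,Y) = 2.8837 bits
✓ Chain rule verified.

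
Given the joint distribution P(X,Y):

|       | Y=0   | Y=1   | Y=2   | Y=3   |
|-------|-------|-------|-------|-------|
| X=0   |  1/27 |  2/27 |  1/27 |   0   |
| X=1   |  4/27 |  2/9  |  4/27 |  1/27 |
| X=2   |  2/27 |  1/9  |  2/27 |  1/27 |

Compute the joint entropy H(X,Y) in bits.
3.1895 bits

H(X,Y) = -Σ_{x,y} P(x,y) log₂ P(x,y). Per-cell terms -P(x,y)·log₂P(x,y):
  X=0: 0.17611, 0.27814, 0.17611, 0.00000
  X=1: 0.40813, 0.48221, 0.40813, 0.17611
  X=2: 0.27814, 0.35221, 0.27814, 0.17611
  (cells with P = 0 contribute 0)
Sum of the 12 terms: H(X,Y) = 3.1895 bits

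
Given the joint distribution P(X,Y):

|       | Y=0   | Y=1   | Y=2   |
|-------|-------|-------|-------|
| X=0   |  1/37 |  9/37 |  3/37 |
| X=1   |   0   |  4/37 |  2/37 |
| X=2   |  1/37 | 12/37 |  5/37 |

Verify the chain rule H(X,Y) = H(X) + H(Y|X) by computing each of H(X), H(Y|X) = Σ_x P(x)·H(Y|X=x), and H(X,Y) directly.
H(X) = 1.4615 bits, H(Y|X) = 1.1016 bits, H(X,Y) = 2.5631 bits

Marginal of X (row sums):
  P(X=0) = 1/37 + 9/37 + 3/37 = 13/37
  P(X=1) = 0 + 4/37 + 2/37 = 6/37
  P(X=2) = 1/37 + 12/37 + 5/37 = 18/37
H(X) = -[(13/37)·log₂(13/37) + (6/37)·log₂(6/37) + (18/37)·log₂(18/37)]
  = 0.530194 + 0.425593 + 0.505717 = 1.4615 bits

H(Y|X) = Σ_x P(x)·H(Y|X=x):
  X=0: P(X=0) = 13/37, P(Y|X=0) = (1/13, 9/13, 3/13) → H(Y|X=0) = 1.140116
  X=1: P(X=1) = 6/37, P(Y|X=1) = (0, 2/3, 1/3) → H(Y|X=1) = 0.918296
  X=2: P(X=2) = 18/37, P(Y|X=2) = (1/18, 2/3, 5/18) → H(Y|X=2) = 1.134970
H(Y|X) = (13/37)·1.140116 + (6/37)·0.918296 + (18/37)·1.134970 = 1.1016 bits

H(X,Y) = -Σ_{x,y} P(x,y) log₂ P(x,y). Per-cell terms -P(x,y)·log₂P(x,y):
  X=0: 0.140796, 0.496101, 0.293878
  X=1: 0.000000, 0.346968, 0.227538
  X=2: 0.140796, 0.526862, 0.390206
  (cells with P = 0 contribute 0)
Sum of the 9 terms: H(X,Y) = 2.5631 bits

Chain rule check:
  H(X) + H(Y|X) = 1.4615 + 1.1016 = 2.5631 bits
  H(X,Y) = 2.5631 bits
✓ Chain rule verified.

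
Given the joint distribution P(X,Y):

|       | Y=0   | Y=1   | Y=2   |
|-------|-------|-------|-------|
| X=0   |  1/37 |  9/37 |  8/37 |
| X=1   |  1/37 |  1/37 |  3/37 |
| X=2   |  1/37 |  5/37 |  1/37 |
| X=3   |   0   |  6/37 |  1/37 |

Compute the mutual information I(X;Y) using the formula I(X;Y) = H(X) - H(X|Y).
0.1644 bits

I(X;Y) = H(X) - H(X|Y)

Marginal of X (row sums):
  P(X=0) = 1/37 + 9/37 + 8/37 = 18/37
  P(X=1) = 1/37 + 1/37 + 3/37 = 5/37
  P(X=2) = 1/37 + 5/37 + 1/37 = 7/37
  P(X=3) = 0 + 6/37 + 1/37 = 7/37
H(X) = -[(18/37)·log₂(18/37) + (5/37)·log₂(5/37) + (7/37)·log₂(7/37) + (7/37)·log₂(7/37)]
  = 0.50572 + 0.39021 + 0.45445 + 0.45445 = 1.8048 bits

Marginal of Y (column sums):
  P(Y=0) = 1/37 + 1/37 + 1/37 + 0 = 3/37
  P(Y=1) = 9/37 + 1/37 + 5/37 + 6/37 = 21/37
  P(Y=2) = 8/37 + 3/37 + 1/37 + 1/37 = 13/37
H(X|Y) = Σ_y P(y)·H(X|Y=y):
  Y=0: P(Y=0) = 3/37, P(X|Y=0) = (1/3, 1/3, 1/3, 0) → H(X|Y=0) = 1.58496
  Y=1: P(Y=1) = 21/37, P(X|Y=1) = (3/7, 1/21, 5/21, 2/7) → H(X|Y=1) = 1.74238
  Y=2: P(Y=2) = 13/37, P(X|Y=2) = (8/13, 3/13, 1/13, 1/13) → H(X|Y=2) = 1.48853
H(X|Y) = (3/37)·1.58496 + (21/37)·1.74238 + (13/37)·1.48853 = 1.6404 bits

I(X;Y) = H(X) - H(X|Y) = 1.8048 - 1.6404 = 0.1644 bits

Cross-check via I(X;Y) = H(X) + H(Y) - H(X,Y): computing H(Y) from the column sums and H(X,Y) from the 12 cells in the same way gives H(Y) = 1.2879 bits and H(X,Y) = 2.9283 bits, so
I(X;Y) = 1.8048 + 1.2879 - 2.9283 = 0.1644 bits ✓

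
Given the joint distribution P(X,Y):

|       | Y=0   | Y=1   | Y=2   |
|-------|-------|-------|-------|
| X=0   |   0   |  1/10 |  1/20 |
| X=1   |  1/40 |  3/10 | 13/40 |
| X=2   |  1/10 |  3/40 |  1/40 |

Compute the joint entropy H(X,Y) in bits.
2.4749 bits

H(X,Y) = -Σ_{x,y} P(x,y) log₂ P(x,y). Per-cell terms -P(x,y)·log₂P(x,y):
  X=0: 0.0000, 0.3322, 0.2161
  X=1: 0.1330, 0.5211, 0.5270
  X=2: 0.3322, 0.2803, 0.1330
  (cells with P = 0 contribute 0)
Sum of the 9 terms: H(X,Y) = 2.4749 bits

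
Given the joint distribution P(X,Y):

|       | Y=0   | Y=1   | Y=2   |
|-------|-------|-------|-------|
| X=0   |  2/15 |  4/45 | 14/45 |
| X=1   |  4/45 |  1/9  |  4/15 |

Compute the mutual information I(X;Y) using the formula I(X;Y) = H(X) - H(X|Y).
0.0075 bits

I(X;Y) = H(X) - H(X|Y)

Marginal of X (row sums):
  P(X=0) = 2/15 + 4/45 + 14/45 = 8/15
  P(X=1) = 4/45 + 1/9 + 4/15 = 7/15
H(X) = -[(8/15)·log₂(8/15) + (7/15)·log₂(7/15)]
  = 0.48367 + 0.51312 = 0.99679 bits

Marginal of Y (column sums):
  P(Y=0) = 2/15 + 4/45 = 2/9
  P(Y=1) = 4/45 + 1/9 = 1/5
  P(Y=2) = 14/45 + 4/15 = 26/45
H(X|Y) = Σ_y P(y)·H(X|Y=y):
  Y=0: P(Y=0) = 2/9, P(X|Y=0) = (3/5, 2/5) → H(X|Y=0) = 0.97095
  Y=1: P(Y=1) = 1/5, P(X|Y=1) = (4/9, 5/9) → H(X|Y=1) = 0.99108
  Y=2: P(Y=2) = 26/45, P(X|Y=2) = (7/13, 6/13) → H(X|Y=2) = 0.99573
H(X|Y) = (2/9)·0.97095 + (1/5)·0.99108 + (26/45)·0.99573 = 0.98929 bits

I(X;Y) = H(X) - H(X|Y) = 0.99679 - 0.98929 = 0.0075 bits

Cross-check via I(X;Y) = H(X) + H(Y) - H(X,Y): computing H(Y) from the column sums and H(X,Y) from the 6 cells in the same way gives H(Y) = 1.40385 bits and H(X,Y) = 2.39314 bits, so
I(X;Y) = 0.99679 + 1.40385 - 2.39314 = 0.0075 bits ✓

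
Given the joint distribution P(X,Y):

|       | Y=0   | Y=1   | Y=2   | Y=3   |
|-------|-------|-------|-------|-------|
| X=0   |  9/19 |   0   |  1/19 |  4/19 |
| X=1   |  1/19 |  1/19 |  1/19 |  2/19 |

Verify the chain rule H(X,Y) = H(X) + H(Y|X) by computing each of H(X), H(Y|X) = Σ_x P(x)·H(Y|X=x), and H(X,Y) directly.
H(X) = 0.8315 bits, H(Y|X) = 1.3886 bits, H(X,Y) = 2.2201 bits

Marginal of X (row sums):
  P(X=0) = 9/19 + 0 + 1/19 + 4/19 = 14/19
  P(X=1) = 1/19 + 1/19 + 1/19 + 2/19 = 5/19
H(X) = -[(14/19)·log₂(14/19) + (5/19)·log₂(5/19)]
  = 0.32463 + 0.50684 = 0.8315 bits

H(Y|X) = Σ_x P(x)·H(Y|X=x):
  X=0: P(X=0) = 14/19, P(Y|X=0) = (9/14, 0, 1/14, 2/7) → H(Y|X=0) = 1.19812
  X=1: P(X=1) = 5/19, P(Y|X=1) = (1/5, 1/5, 1/5, 2/5) → H(Y|X=1) = 1.92193
H(Y|X) = (14/19)·1.19812 + (5/19)·1.92193 = 1.3886 bits

H(X,Y) = -Σ_{x,y} P(x,y) log₂ P(x,y). Per-cell terms -P(x,y)·log₂P(x,y):
  X=0: 0.51063, 0.00000, 0.22358, 0.47325
  X=1: 0.22358, 0.22358, 0.22358, 0.34189
  (cells with P = 0 contribute 0)
Sum of the 8 terms: H(X,Y) = 2.2201 bits

Chain rule check:
  H(X) + H(Y|X) = 0.8315 + 1.3886 = 2.2201 bits
  H(X,Y) = 2.2201 bits
✓ Chain rule verified.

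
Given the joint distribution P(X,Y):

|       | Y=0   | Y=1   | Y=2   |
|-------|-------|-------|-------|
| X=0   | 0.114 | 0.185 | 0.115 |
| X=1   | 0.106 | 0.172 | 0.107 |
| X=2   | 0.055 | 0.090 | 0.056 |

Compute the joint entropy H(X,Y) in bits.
3.0670 bits

H(X,Y) = -Σ_{x,y} P(x,y) log₂ P(x,y). Per-cell terms -P(x,y)·log₂P(x,y):
  X=0: 0.3571, 0.4504, 0.3588
  X=1: 0.3432, 0.4368, 0.3450
  X=2: 0.2301, 0.3127, 0.2329
Sum of the 9 terms: H(X,Y) = 3.0670 bits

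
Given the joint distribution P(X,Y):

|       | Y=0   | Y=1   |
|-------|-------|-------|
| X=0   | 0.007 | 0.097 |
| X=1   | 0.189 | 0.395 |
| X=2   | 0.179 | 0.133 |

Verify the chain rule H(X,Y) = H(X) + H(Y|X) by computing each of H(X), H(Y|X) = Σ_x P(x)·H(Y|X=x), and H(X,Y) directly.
H(X) = 1.3170 bits, H(Y|X) = 0.8745 bits, H(X,Y) = 2.1916 bits

Marginal of X (row sums):
  P(X=0) = 0.007 + 0.097 = 0.104
  P(X=1) = 0.189 + 0.395 = 0.584
  P(X=2) = 0.179 + 0.133 = 0.312
H(X) = -[0.104·log₂(0.104) + 0.584·log₂(0.584) + 0.312·log₂(0.312)]
  = 0.33960 + 0.45316 + 0.52428 = 1.3170 bits

H(Y|X) = Σ_x P(x)·H(Y|X=x):
  X=0: P(X=0) = 0.104, P(Y|X=0) = (7/104, 97/104) → H(Y|X=0) = 0.35580
  X=1: P(X=1) = 0.584, P(Y|X=1) = (189/584, 395/584) → H(Y|X=1) = 0.90829
  X=2: P(X=2) = 0.312, P(Y|X=2) = (179/312, 133/312) → H(Y|X=2) = 0.98426
H(Y|X) = 0.104·0.35580 + 0.584·0.90829 + 0.312·0.98426 = 0.8745 bits

H(X,Y) = -Σ_{x,y} P(x,y) log₂ P(x,y). Per-cell terms -P(x,y)·log₂P(x,y):
  X=0: 0.05011, 0.32649
  X=1: 0.45427, 0.52933
  X=2: 0.44427, 0.38710
Sum of the 6 terms: H(X,Y) = 2.1916 bits

Chain rule check:
  H(X) + H(Y|X) = 1.3170 + 0.8745 = 2.1915 bits
  H(X,Y) = 2.1916 bits
✓ Chain rule verified (Δ = 0.0001 is 4-dp rounding noise: each of the three values was rounded independently).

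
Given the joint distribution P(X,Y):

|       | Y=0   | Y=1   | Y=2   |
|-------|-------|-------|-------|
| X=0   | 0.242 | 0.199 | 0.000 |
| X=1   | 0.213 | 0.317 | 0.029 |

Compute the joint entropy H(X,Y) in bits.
2.1076 bits

H(X,Y) = -Σ_{x,y} P(x,y) log₂ P(x,y). Per-cell terms -P(x,y)·log₂P(x,y):
  X=0: 0.4954, 0.4635, 0.0000
  X=1: 0.4752, 0.5254, 0.1481
  (cells with P = 0 contribute 0)
Sum of the 6 terms: H(X,Y) = 2.1076 bits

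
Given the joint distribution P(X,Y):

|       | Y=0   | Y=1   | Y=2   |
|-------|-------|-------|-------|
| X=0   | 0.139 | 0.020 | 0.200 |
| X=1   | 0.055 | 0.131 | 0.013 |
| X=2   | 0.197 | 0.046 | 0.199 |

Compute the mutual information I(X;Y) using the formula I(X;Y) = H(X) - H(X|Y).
0.2349 bits

I(X;Y) = H(X) - H(X|Y)

Marginal of X (row sums):
  P(X=0) = 0.139 + 0.020 + 0.200 = 0.359
  P(X=1) = 0.055 + 0.131 + 0.013 = 0.199
  P(X=2) = 0.197 + 0.046 + 0.199 = 0.442
H(X) = -[0.359·log₂(0.359) + 0.199·log₂(0.199) + 0.442·log₂(0.442)]
  = 0.5306 + 0.4635 + 0.5206 = 1.5147 bits

Marginal of Y (column sums):
  P(Y=0) = 0.139 + 0.055 + 0.197 = 0.391
  P(Y=1) = 0.020 + 0.131 + 0.046 = 0.197
  P(Y=2) = 0.200 + 0.013 + 0.199 = 0.412
H(X|Y) = Σ_y P(y)·H(X|Y=y):
  Y=0: P(Y=0) = 0.391, P(X|Y=0) = (139/391, 55/391, 197/391) → H(X|Y=0) = 1.4267
  Y=1: P(Y=1) = 0.197, P(X|Y=1) = (20/197, 131/197, 46/197) → H(X|Y=1) = 1.2165
  Y=2: P(Y=2) = 0.412, P(X|Y=2) = (50/103, 13/412, 199/412) → H(X|Y=2) = 1.1706
H(X|Y) = 0.391·1.4267 + 0.197·1.2165 + 0.412·1.1706 = 1.2798 bits

I(X;Y) = H(X) - H(X|Y) = 1.5147 - 1.2798 = 0.2349 bits

Cross-check via I(X;Y) = H(X) + H(Y) - H(X,Y): computing H(Y) from the column sums and H(X,Y) from the 9 cells in the same way gives H(Y) = 1.5185 bits and H(X,Y) = 2.7983 bits, so
I(X;Y) = 1.5147 + 1.5185 - 2.7983 = 0.2349 bits ✓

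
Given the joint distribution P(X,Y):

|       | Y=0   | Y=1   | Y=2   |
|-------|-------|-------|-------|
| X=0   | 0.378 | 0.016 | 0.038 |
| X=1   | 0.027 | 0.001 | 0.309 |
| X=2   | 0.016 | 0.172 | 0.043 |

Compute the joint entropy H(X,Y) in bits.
2.2069 bits

H(X,Y) = -Σ_{x,y} P(x,y) log₂ P(x,y). Per-cell terms -P(x,y)·log₂P(x,y):
  X=0: 0.53054, 0.09545, 0.17928
  X=1: 0.14069, 0.00997, 0.52355
  X=2: 0.09545, 0.43680, 0.19520
Sum of the 9 terms: H(X,Y) = 2.2069 bits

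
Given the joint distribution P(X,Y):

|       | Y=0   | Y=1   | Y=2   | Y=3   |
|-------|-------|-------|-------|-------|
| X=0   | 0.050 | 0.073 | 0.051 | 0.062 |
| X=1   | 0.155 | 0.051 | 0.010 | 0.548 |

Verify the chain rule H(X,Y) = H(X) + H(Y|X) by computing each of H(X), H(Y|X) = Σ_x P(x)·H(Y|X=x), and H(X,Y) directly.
H(X) = 0.7883 bits, H(Y|X) = 1.3489 bits, H(X,Y) = 2.1372 bits

Marginal of X (row sums):
  P(X=0) = 0.050 + 0.073 + 0.051 + 0.062 = 0.236
  P(X=1) = 0.155 + 0.051 + 0.010 + 0.548 = 0.764
H(X) = -[0.236·log₂(0.236) + 0.764·log₂(0.764)]
  = 0.4916 + 0.2967 = 0.7883 bits

H(Y|X) = Σ_x P(x)·H(Y|X=x):
  X=0: P(X=0) = 0.236, P(Y|X=0) = (25/118, 73/236, 51/236, 31/118) → H(Y|X=0) = 1.9822
  X=1: P(X=1) = 0.764, P(Y|X=1) = (155/764, 51/764, 5/382, 137/191) → H(Y|X=1) = 1.1533
H(Y|X) = 0.236·1.9822 + 0.764·1.1533 = 1.3489 bits

H(X,Y) = -Σ_{x,y} P(x,y) log₂ P(x,y). Per-cell terms -P(x,y)·log₂P(x,y):
  X=0: 0.2161, 0.2756, 0.2190, 0.2487
  X=1: 0.4169, 0.2190, 0.0664, 0.4755
Sum of the 8 terms: H(X,Y) = 2.1372 bits

Chain rule check:
  H(X) + H(Y|X) = 0.7883 + 1.3489 = 2.1372 bits
  H(X,Y) = 2.1372 bits
✓ Chain rule verified.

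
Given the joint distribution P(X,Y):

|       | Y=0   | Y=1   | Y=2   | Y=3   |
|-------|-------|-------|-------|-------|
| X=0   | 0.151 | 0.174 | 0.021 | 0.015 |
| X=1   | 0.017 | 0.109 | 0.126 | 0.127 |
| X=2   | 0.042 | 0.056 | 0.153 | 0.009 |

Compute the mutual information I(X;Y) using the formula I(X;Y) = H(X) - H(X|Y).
0.3389 bits

I(X;Y) = H(X) - H(X|Y)

Marginal of X (row sums):
  P(X=0) = 0.151 + 0.174 + 0.021 + 0.015 = 0.361
  P(X=1) = 0.017 + 0.109 + 0.126 + 0.127 = 0.379
  P(X=2) = 0.042 + 0.056 + 0.153 + 0.009 = 0.260
H(X) = -[0.361·log₂(0.361) + 0.379·log₂(0.379) + 0.260·log₂(0.260)]
  = 0.53064 + 0.53050 + 0.50529 = 1.56643 bits

Marginal of Y (column sums):
  P(Y=0) = 0.151 + 0.017 + 0.042 = 0.210
  P(Y=1) = 0.174 + 0.109 + 0.056 = 0.339
  P(Y=2) = 0.021 + 0.126 + 0.153 = 0.300
  P(Y=3) = 0.015 + 0.127 + 0.009 = 0.151
H(X|Y) = Σ_y P(y)·H(X|Y=y):
  Y=0: P(Y=0) = 0.210, P(X|Y=0) = (151/210, 17/210, 1/5) → H(X|Y=0) = 1.10013
  Y=1: P(Y=1) = 0.339, P(X|Y=1) = (58/113, 109/339, 56/339) → H(X|Y=1) = 1.44934
  Y=2: P(Y=2) = 0.300, P(X|Y=2) = (7/100, 21/50, 51/100) → H(X|Y=2) = 1.28963
  Y=3: P(Y=3) = 0.151, P(X|Y=3) = (15/151, 127/151, 9/151) → H(X|Y=3) = 0.78347
H(X|Y) = 0.210·1.10013 + 0.339·1.44934 + 0.300·1.28963 + 0.151·0.78347 = 1.22755 bits

I(X;Y) = H(X) - H(X|Y) = 1.56643 - 1.22755 = 0.3389 bits

Cross-check via I(X;Y) = H(X) + H(Y) - H(X,Y): computing H(Y) from the column sums and H(X,Y) from the 12 cells in the same way gives H(Y) = 1.93481 bits and H(X,Y) = 3.16235 bits, so
I(X;Y) = 1.56643 + 1.93481 - 3.16235 = 0.3389 bits ✓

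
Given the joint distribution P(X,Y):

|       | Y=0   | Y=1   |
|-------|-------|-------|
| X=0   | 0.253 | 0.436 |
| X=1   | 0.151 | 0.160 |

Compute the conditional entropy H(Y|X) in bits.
0.9643 bits

H(Y|X) = H(X,Y) - H(X)

H(X,Y) = -Σ_{x,y} P(x,y) log₂ P(x,y). Per-cell terms -P(x,y)·log₂P(x,y):
  X=0: 0.501646, 0.522154
  X=1: 0.411834, 0.423017
Sum of the 4 terms: H(X,Y) = 1.85865 bits

Marginal of X (row sums):
  P(X=0) = 0.253 + 0.436 = 0.689
  P(X=1) = 0.151 + 0.160 = 0.311
H(X) = -[0.689·log₂(0.689) + 0.311·log₂(0.311)]
  = 0.370285 + 0.524039 = 0.89432 bits

H(Y|X) = H(X,Y) - H(X) = 1.85865 - 0.89432 = 0.9643 bits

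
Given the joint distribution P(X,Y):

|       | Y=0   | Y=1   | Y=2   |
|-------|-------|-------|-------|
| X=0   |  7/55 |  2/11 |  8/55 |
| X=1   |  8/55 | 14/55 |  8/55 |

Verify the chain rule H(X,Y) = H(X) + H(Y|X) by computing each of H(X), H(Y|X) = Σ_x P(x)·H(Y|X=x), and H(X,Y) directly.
H(X) = 0.9940 bits, H(Y|X) = 1.5478 bits, H(X,Y) = 2.5418 bits

Marginal of X (row sums):
  P(X=0) = 7/55 + 2/11 + 8/55 = 5/11
  P(X=1) = 8/55 + 14/55 + 8/55 = 6/11
H(X) = -[(5/11)·log₂(5/11) + (6/11)·log₂(6/11)]
  = 0.51705 + 0.47698 = 0.9940 bits

H(Y|X) = Σ_x P(x)·H(Y|X=x):
  X=0: P(X=0) = 5/11, P(Y|X=0) = (7/25, 2/5, 8/25) → H(Y|X=0) = 1.56903
  X=1: P(X=1) = 6/11, P(Y|X=1) = (4/15, 7/15, 4/15) → H(Y|X=1) = 1.53012
H(Y|X) = (5/11)·1.56903 + (6/11)·1.53012 = 1.5478 bits

H(X,Y) = -Σ_{x,y} P(x,y) log₂ P(x,y). Per-cell terms -P(x,y)·log₂P(x,y):
  X=0: 0.37851, 0.44717, 0.40456
  X=1: 0.40456, 0.50247, 0.40456
Sum of the 6 terms: H(X,Y) = 2.5418 bits

Chain rule check:
  H(X) + H(Y|X) = 0.9940 + 1.5478 = 2.5418 bits
  H(X,Y) = 2.5418 bits
✓ Chain rule verified.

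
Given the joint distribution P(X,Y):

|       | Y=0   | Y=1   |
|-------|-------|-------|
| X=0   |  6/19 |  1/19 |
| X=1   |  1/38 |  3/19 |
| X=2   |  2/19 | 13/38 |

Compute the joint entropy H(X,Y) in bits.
2.1786 bits

H(X,Y) = -Σ_{x,y} P(x,y) log₂ P(x,y). Per-cell terms -P(x,y)·log₂P(x,y):
  X=0: 0.5251, 0.2236
  X=1: 0.1381, 0.4205
  X=2: 0.3419, 0.5294
Sum of the 6 terms: H(X,Y) = 2.1786 bits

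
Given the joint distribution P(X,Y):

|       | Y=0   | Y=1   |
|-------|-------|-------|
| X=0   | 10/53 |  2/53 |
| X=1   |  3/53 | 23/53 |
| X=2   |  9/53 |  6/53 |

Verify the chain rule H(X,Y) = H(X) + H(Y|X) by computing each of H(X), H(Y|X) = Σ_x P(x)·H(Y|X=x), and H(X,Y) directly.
H(X) = 1.5046 bits, H(Y|X) = 0.6751 bits, H(X,Y) = 2.1797 bits

Marginal of X (row sums):
  P(X=0) = 10/53 + 2/53 = 12/53
  P(X=1) = 3/53 + 23/53 = 26/53
  P(X=2) = 9/53 + 6/53 = 15/53
H(X) = -[(12/53)·log₂(12/53) + (26/53)·log₂(26/53) + (15/53)·log₂(15/53)]
  = 0.4852 + 0.5040 + 0.5154 = 1.5046 bits

H(Y|X) = Σ_x P(x)·H(Y|X=x):
  X=0: P(X=0) = 12/53, P(Y|X=0) = (5/6, 1/6) → H(Y|X=0) = 0.6500
  X=1: P(X=1) = 26/53, P(Y|X=1) = (3/26, 23/26) → H(Y|X=1) = 0.5159
  X=2: P(X=2) = 15/53, P(Y|X=2) = (3/5, 2/5) → H(Y|X=2) = 0.9710
H(Y|X) = (12/53)·0.6500 + (26/53)·0.5159 + (15/53)·0.9710 = 0.6751 bits

H(X,Y) = -Σ_{x,y} P(x,y) log₂ P(x,y). Per-cell terms -P(x,y)·log₂P(x,y):
  X=0: 0.4540, 0.1784
  X=1: 0.2345, 0.5226
  X=2: 0.4344, 0.3558
Sum of the 6 terms: H(X,Y) = 2.1797 bits

Chain rule check:
  H(X) + H(Y|X) = 1.5046 + 0.6751 = 2.1797 bits
  H(X,Y) = 2.1797 bits
✓ Chain rule verified.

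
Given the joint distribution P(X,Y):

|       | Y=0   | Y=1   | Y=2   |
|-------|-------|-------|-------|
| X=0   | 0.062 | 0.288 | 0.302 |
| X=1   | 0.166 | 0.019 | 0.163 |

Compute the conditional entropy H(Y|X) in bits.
1.3206 bits

H(Y|X) = H(X,Y) - H(X)

H(X,Y) = -Σ_{x,y} P(x,y) log₂ P(x,y). Per-cell terms -P(x,y)·log₂P(x,y):
  X=0: 0.24872, 0.51721, 0.52167
  X=1: 0.43006, 0.10864, 0.42658
Sum of the 6 terms: H(X,Y) = 2.2529 bits

Marginal of X (row sums):
  P(X=0) = 0.062 + 0.288 + 0.302 = 0.652
  P(X=1) = 0.166 + 0.019 + 0.163 = 0.348
H(X) = -[0.652·log₂(0.652) + 0.348·log₂(0.348)]
  = 0.40232 + 0.52995 = 0.9323 bits

H(Y|X) = H(X,Y) - H(X) = 2.2529 - 0.9323 = 1.3206 bits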